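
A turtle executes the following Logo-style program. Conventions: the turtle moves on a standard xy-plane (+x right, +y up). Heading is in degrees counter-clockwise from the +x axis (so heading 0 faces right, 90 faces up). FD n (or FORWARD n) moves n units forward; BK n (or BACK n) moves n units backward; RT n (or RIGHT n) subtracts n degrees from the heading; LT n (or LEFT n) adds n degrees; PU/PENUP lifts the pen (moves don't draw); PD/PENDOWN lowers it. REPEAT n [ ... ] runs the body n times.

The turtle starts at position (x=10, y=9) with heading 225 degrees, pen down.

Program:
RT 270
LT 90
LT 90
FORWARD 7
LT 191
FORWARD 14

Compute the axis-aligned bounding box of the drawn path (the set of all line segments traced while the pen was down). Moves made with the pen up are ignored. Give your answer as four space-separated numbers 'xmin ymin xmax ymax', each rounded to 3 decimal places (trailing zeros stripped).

Executing turtle program step by step:
Start: pos=(10,9), heading=225, pen down
RT 270: heading 225 -> 315
LT 90: heading 315 -> 45
LT 90: heading 45 -> 135
FD 7: (10,9) -> (5.05,13.95) [heading=135, draw]
LT 191: heading 135 -> 326
FD 14: (5.05,13.95) -> (16.657,6.121) [heading=326, draw]
Final: pos=(16.657,6.121), heading=326, 2 segment(s) drawn

Segment endpoints: x in {5.05, 10, 16.657}, y in {6.121, 9, 13.95}
xmin=5.05, ymin=6.121, xmax=16.657, ymax=13.95

Answer: 5.05 6.121 16.657 13.95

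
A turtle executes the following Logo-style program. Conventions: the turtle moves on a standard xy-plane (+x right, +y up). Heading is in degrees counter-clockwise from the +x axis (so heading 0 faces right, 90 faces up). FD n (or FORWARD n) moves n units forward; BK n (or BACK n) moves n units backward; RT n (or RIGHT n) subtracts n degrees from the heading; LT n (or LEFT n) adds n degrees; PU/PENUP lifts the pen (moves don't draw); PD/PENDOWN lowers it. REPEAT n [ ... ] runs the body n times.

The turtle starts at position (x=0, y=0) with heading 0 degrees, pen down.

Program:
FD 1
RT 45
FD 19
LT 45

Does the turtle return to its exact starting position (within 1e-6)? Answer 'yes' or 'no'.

Executing turtle program step by step:
Start: pos=(0,0), heading=0, pen down
FD 1: (0,0) -> (1,0) [heading=0, draw]
RT 45: heading 0 -> 315
FD 19: (1,0) -> (14.435,-13.435) [heading=315, draw]
LT 45: heading 315 -> 0
Final: pos=(14.435,-13.435), heading=0, 2 segment(s) drawn

Start position: (0, 0)
Final position: (14.435, -13.435)
Distance = 19.72; >= 1e-6 -> NOT closed

Answer: no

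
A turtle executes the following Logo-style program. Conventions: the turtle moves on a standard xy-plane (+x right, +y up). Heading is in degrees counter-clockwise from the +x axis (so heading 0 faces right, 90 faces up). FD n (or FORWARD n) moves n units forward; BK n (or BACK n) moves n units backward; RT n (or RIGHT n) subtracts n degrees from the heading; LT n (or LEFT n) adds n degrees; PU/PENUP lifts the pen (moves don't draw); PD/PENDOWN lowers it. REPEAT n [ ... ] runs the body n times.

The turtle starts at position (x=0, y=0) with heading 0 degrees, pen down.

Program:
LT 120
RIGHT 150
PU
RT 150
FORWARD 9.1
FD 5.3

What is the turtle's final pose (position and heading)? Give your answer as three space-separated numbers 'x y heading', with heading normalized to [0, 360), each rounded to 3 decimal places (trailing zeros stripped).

Answer: -14.4 0 180

Derivation:
Executing turtle program step by step:
Start: pos=(0,0), heading=0, pen down
LT 120: heading 0 -> 120
RT 150: heading 120 -> 330
PU: pen up
RT 150: heading 330 -> 180
FD 9.1: (0,0) -> (-9.1,0) [heading=180, move]
FD 5.3: (-9.1,0) -> (-14.4,0) [heading=180, move]
Final: pos=(-14.4,0), heading=180, 0 segment(s) drawn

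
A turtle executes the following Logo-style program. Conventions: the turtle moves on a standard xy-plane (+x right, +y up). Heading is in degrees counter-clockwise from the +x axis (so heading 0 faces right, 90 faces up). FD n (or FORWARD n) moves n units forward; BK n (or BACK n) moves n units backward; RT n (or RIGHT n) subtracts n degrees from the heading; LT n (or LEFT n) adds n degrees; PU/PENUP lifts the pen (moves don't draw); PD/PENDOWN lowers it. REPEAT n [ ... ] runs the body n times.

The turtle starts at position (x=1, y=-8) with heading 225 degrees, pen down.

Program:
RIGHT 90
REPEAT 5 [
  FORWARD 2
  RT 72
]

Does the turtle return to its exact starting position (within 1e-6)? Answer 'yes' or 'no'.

Answer: yes

Derivation:
Executing turtle program step by step:
Start: pos=(1,-8), heading=225, pen down
RT 90: heading 225 -> 135
REPEAT 5 [
  -- iteration 1/5 --
  FD 2: (1,-8) -> (-0.414,-6.586) [heading=135, draw]
  RT 72: heading 135 -> 63
  -- iteration 2/5 --
  FD 2: (-0.414,-6.586) -> (0.494,-4.804) [heading=63, draw]
  RT 72: heading 63 -> 351
  -- iteration 3/5 --
  FD 2: (0.494,-4.804) -> (2.469,-5.117) [heading=351, draw]
  RT 72: heading 351 -> 279
  -- iteration 4/5 --
  FD 2: (2.469,-5.117) -> (2.782,-7.092) [heading=279, draw]
  RT 72: heading 279 -> 207
  -- iteration 5/5 --
  FD 2: (2.782,-7.092) -> (1,-8) [heading=207, draw]
  RT 72: heading 207 -> 135
]
Final: pos=(1,-8), heading=135, 5 segment(s) drawn

Start position: (1, -8)
Final position: (1, -8)
Distance = 0; < 1e-6 -> CLOSED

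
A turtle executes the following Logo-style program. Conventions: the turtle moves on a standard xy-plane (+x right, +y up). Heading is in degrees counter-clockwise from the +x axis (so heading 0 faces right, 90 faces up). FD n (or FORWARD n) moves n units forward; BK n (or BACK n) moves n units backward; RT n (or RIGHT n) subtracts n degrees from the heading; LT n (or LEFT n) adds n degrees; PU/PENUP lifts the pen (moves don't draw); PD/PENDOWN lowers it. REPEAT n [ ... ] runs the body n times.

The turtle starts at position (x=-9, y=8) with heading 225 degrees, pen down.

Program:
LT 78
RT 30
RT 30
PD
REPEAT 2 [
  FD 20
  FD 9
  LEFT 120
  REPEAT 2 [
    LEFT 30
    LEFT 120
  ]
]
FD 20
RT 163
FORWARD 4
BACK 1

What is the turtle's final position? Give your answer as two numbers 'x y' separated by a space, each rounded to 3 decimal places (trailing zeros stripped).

Executing turtle program step by step:
Start: pos=(-9,8), heading=225, pen down
LT 78: heading 225 -> 303
RT 30: heading 303 -> 273
RT 30: heading 273 -> 243
PD: pen down
REPEAT 2 [
  -- iteration 1/2 --
  FD 20: (-9,8) -> (-18.08,-9.82) [heading=243, draw]
  FD 9: (-18.08,-9.82) -> (-22.166,-17.839) [heading=243, draw]
  LT 120: heading 243 -> 3
  REPEAT 2 [
    -- iteration 1/2 --
    LT 30: heading 3 -> 33
    LT 120: heading 33 -> 153
    -- iteration 2/2 --
    LT 30: heading 153 -> 183
    LT 120: heading 183 -> 303
  ]
  -- iteration 2/2 --
  FD 20: (-22.166,-17.839) -> (-11.273,-34.613) [heading=303, draw]
  FD 9: (-11.273,-34.613) -> (-6.371,-42.161) [heading=303, draw]
  LT 120: heading 303 -> 63
  REPEAT 2 [
    -- iteration 1/2 --
    LT 30: heading 63 -> 93
    LT 120: heading 93 -> 213
    -- iteration 2/2 --
    LT 30: heading 213 -> 243
    LT 120: heading 243 -> 3
  ]
]
FD 20: (-6.371,-42.161) -> (13.601,-41.114) [heading=3, draw]
RT 163: heading 3 -> 200
FD 4: (13.601,-41.114) -> (9.843,-42.482) [heading=200, draw]
BK 1: (9.843,-42.482) -> (10.782,-42.14) [heading=200, draw]
Final: pos=(10.782,-42.14), heading=200, 7 segment(s) drawn

Answer: 10.782 -42.14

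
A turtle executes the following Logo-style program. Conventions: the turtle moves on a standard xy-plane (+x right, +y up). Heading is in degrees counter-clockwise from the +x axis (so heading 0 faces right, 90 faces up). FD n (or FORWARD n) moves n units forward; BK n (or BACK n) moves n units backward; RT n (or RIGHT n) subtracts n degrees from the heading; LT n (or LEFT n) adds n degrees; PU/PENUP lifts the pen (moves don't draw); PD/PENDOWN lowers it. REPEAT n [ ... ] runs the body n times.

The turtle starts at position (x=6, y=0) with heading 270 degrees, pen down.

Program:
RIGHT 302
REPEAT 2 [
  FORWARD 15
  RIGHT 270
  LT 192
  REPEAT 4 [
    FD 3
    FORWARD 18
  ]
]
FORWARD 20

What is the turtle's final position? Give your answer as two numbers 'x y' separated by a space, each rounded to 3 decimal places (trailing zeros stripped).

Executing turtle program step by step:
Start: pos=(6,0), heading=270, pen down
RT 302: heading 270 -> 328
REPEAT 2 [
  -- iteration 1/2 --
  FD 15: (6,0) -> (18.721,-7.949) [heading=328, draw]
  RT 270: heading 328 -> 58
  LT 192: heading 58 -> 250
  REPEAT 4 [
    -- iteration 1/4 --
    FD 3: (18.721,-7.949) -> (17.695,-10.768) [heading=250, draw]
    FD 18: (17.695,-10.768) -> (11.538,-27.682) [heading=250, draw]
    -- iteration 2/4 --
    FD 3: (11.538,-27.682) -> (10.512,-30.501) [heading=250, draw]
    FD 18: (10.512,-30.501) -> (4.356,-47.416) [heading=250, draw]
    -- iteration 3/4 --
    FD 3: (4.356,-47.416) -> (3.33,-50.235) [heading=250, draw]
    FD 18: (3.33,-50.235) -> (-2.827,-67.149) [heading=250, draw]
    -- iteration 4/4 --
    FD 3: (-2.827,-67.149) -> (-3.853,-69.969) [heading=250, draw]
    FD 18: (-3.853,-69.969) -> (-10.009,-86.883) [heading=250, draw]
  ]
  -- iteration 2/2 --
  FD 15: (-10.009,-86.883) -> (-15.139,-100.978) [heading=250, draw]
  RT 270: heading 250 -> 340
  LT 192: heading 340 -> 172
  REPEAT 4 [
    -- iteration 1/4 --
    FD 3: (-15.139,-100.978) -> (-18.11,-100.561) [heading=172, draw]
    FD 18: (-18.11,-100.561) -> (-35.935,-98.056) [heading=172, draw]
    -- iteration 2/4 --
    FD 3: (-35.935,-98.056) -> (-38.906,-97.638) [heading=172, draw]
    FD 18: (-38.906,-97.638) -> (-56.731,-95.133) [heading=172, draw]
    -- iteration 3/4 --
    FD 3: (-56.731,-95.133) -> (-59.701,-94.716) [heading=172, draw]
    FD 18: (-59.701,-94.716) -> (-77.526,-92.21) [heading=172, draw]
    -- iteration 4/4 --
    FD 3: (-77.526,-92.21) -> (-80.497,-91.793) [heading=172, draw]
    FD 18: (-80.497,-91.793) -> (-98.322,-89.288) [heading=172, draw]
  ]
]
FD 20: (-98.322,-89.288) -> (-118.127,-86.504) [heading=172, draw]
Final: pos=(-118.127,-86.504), heading=172, 19 segment(s) drawn

Answer: -118.127 -86.504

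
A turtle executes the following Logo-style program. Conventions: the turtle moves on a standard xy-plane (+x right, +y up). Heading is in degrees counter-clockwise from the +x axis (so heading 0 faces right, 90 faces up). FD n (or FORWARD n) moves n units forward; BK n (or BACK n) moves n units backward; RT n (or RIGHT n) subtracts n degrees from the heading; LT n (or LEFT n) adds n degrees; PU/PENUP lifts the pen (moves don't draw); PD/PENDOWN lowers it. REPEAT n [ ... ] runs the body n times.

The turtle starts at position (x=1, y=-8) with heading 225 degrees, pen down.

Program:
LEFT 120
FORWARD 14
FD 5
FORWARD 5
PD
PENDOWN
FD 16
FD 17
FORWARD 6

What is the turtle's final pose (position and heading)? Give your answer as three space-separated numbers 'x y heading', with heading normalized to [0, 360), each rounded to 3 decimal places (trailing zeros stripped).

Answer: 61.853 -24.306 345

Derivation:
Executing turtle program step by step:
Start: pos=(1,-8), heading=225, pen down
LT 120: heading 225 -> 345
FD 14: (1,-8) -> (14.523,-11.623) [heading=345, draw]
FD 5: (14.523,-11.623) -> (19.353,-12.918) [heading=345, draw]
FD 5: (19.353,-12.918) -> (24.182,-14.212) [heading=345, draw]
PD: pen down
PD: pen down
FD 16: (24.182,-14.212) -> (39.637,-18.353) [heading=345, draw]
FD 17: (39.637,-18.353) -> (56.058,-22.753) [heading=345, draw]
FD 6: (56.058,-22.753) -> (61.853,-24.306) [heading=345, draw]
Final: pos=(61.853,-24.306), heading=345, 6 segment(s) drawn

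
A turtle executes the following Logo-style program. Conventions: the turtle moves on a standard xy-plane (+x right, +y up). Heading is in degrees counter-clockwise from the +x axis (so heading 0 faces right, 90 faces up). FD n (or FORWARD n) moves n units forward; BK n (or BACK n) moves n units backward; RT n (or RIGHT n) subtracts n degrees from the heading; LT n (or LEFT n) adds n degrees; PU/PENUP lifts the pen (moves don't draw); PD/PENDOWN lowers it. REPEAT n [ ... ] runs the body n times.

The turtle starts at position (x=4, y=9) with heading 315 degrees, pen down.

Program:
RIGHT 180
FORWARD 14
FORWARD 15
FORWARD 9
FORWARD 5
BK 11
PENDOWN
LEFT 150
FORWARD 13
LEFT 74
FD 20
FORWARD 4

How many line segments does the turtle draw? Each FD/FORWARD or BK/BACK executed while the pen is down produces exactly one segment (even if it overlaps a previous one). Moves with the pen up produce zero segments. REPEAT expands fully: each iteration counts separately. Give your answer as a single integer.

Executing turtle program step by step:
Start: pos=(4,9), heading=315, pen down
RT 180: heading 315 -> 135
FD 14: (4,9) -> (-5.899,18.899) [heading=135, draw]
FD 15: (-5.899,18.899) -> (-16.506,29.506) [heading=135, draw]
FD 9: (-16.506,29.506) -> (-22.87,35.87) [heading=135, draw]
FD 5: (-22.87,35.87) -> (-26.406,39.406) [heading=135, draw]
BK 11: (-26.406,39.406) -> (-18.627,31.627) [heading=135, draw]
PD: pen down
LT 150: heading 135 -> 285
FD 13: (-18.627,31.627) -> (-15.263,19.07) [heading=285, draw]
LT 74: heading 285 -> 359
FD 20: (-15.263,19.07) -> (4.734,18.721) [heading=359, draw]
FD 4: (4.734,18.721) -> (8.734,18.652) [heading=359, draw]
Final: pos=(8.734,18.652), heading=359, 8 segment(s) drawn
Segments drawn: 8

Answer: 8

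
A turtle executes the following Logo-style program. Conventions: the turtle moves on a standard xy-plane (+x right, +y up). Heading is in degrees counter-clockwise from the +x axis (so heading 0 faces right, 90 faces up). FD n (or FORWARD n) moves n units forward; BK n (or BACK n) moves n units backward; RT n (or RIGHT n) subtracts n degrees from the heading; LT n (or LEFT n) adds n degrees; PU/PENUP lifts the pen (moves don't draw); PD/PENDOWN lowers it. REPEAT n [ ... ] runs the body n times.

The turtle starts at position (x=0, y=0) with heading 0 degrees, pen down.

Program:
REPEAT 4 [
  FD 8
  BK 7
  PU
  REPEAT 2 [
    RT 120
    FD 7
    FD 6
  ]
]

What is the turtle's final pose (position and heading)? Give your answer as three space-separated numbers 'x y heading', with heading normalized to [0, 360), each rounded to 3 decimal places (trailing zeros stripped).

Answer: -12 0 120

Derivation:
Executing turtle program step by step:
Start: pos=(0,0), heading=0, pen down
REPEAT 4 [
  -- iteration 1/4 --
  FD 8: (0,0) -> (8,0) [heading=0, draw]
  BK 7: (8,0) -> (1,0) [heading=0, draw]
  PU: pen up
  REPEAT 2 [
    -- iteration 1/2 --
    RT 120: heading 0 -> 240
    FD 7: (1,0) -> (-2.5,-6.062) [heading=240, move]
    FD 6: (-2.5,-6.062) -> (-5.5,-11.258) [heading=240, move]
    -- iteration 2/2 --
    RT 120: heading 240 -> 120
    FD 7: (-5.5,-11.258) -> (-9,-5.196) [heading=120, move]
    FD 6: (-9,-5.196) -> (-12,0) [heading=120, move]
  ]
  -- iteration 2/4 --
  FD 8: (-12,0) -> (-16,6.928) [heading=120, move]
  BK 7: (-16,6.928) -> (-12.5,0.866) [heading=120, move]
  PU: pen up
  REPEAT 2 [
    -- iteration 1/2 --
    RT 120: heading 120 -> 0
    FD 7: (-12.5,0.866) -> (-5.5,0.866) [heading=0, move]
    FD 6: (-5.5,0.866) -> (0.5,0.866) [heading=0, move]
    -- iteration 2/2 --
    RT 120: heading 0 -> 240
    FD 7: (0.5,0.866) -> (-3,-5.196) [heading=240, move]
    FD 6: (-3,-5.196) -> (-6,-10.392) [heading=240, move]
  ]
  -- iteration 3/4 --
  FD 8: (-6,-10.392) -> (-10,-17.321) [heading=240, move]
  BK 7: (-10,-17.321) -> (-6.5,-11.258) [heading=240, move]
  PU: pen up
  REPEAT 2 [
    -- iteration 1/2 --
    RT 120: heading 240 -> 120
    FD 7: (-6.5,-11.258) -> (-10,-5.196) [heading=120, move]
    FD 6: (-10,-5.196) -> (-13,0) [heading=120, move]
    -- iteration 2/2 --
    RT 120: heading 120 -> 0
    FD 7: (-13,0) -> (-6,0) [heading=0, move]
    FD 6: (-6,0) -> (0,0) [heading=0, move]
  ]
  -- iteration 4/4 --
  FD 8: (0,0) -> (8,0) [heading=0, move]
  BK 7: (8,0) -> (1,0) [heading=0, move]
  PU: pen up
  REPEAT 2 [
    -- iteration 1/2 --
    RT 120: heading 0 -> 240
    FD 7: (1,0) -> (-2.5,-6.062) [heading=240, move]
    FD 6: (-2.5,-6.062) -> (-5.5,-11.258) [heading=240, move]
    -- iteration 2/2 --
    RT 120: heading 240 -> 120
    FD 7: (-5.5,-11.258) -> (-9,-5.196) [heading=120, move]
    FD 6: (-9,-5.196) -> (-12,0) [heading=120, move]
  ]
]
Final: pos=(-12,0), heading=120, 2 segment(s) drawn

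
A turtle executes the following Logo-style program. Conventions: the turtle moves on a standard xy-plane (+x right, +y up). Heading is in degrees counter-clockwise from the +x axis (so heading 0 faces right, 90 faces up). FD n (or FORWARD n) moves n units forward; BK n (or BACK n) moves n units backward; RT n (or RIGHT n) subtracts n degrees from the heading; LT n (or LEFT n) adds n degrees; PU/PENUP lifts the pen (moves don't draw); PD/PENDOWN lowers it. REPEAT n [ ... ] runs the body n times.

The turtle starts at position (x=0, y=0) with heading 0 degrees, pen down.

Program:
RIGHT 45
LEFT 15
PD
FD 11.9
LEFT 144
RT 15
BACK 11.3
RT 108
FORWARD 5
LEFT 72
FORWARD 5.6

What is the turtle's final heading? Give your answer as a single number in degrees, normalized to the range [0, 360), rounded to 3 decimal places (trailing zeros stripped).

Answer: 63

Derivation:
Executing turtle program step by step:
Start: pos=(0,0), heading=0, pen down
RT 45: heading 0 -> 315
LT 15: heading 315 -> 330
PD: pen down
FD 11.9: (0,0) -> (10.306,-5.95) [heading=330, draw]
LT 144: heading 330 -> 114
RT 15: heading 114 -> 99
BK 11.3: (10.306,-5.95) -> (12.073,-17.111) [heading=99, draw]
RT 108: heading 99 -> 351
FD 5: (12.073,-17.111) -> (17.012,-17.893) [heading=351, draw]
LT 72: heading 351 -> 63
FD 5.6: (17.012,-17.893) -> (19.554,-12.903) [heading=63, draw]
Final: pos=(19.554,-12.903), heading=63, 4 segment(s) drawn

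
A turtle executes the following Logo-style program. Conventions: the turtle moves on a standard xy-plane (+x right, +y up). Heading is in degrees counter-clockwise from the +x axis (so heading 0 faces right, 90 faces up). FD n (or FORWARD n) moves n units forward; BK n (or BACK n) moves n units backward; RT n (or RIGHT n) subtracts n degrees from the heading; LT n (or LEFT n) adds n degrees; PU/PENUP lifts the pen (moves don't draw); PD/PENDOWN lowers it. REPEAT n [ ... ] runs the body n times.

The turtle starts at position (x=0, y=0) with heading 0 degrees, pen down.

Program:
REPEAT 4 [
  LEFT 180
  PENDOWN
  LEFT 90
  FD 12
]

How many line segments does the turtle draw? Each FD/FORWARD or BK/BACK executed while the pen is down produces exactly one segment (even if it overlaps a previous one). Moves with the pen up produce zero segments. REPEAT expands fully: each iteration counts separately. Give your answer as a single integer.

Executing turtle program step by step:
Start: pos=(0,0), heading=0, pen down
REPEAT 4 [
  -- iteration 1/4 --
  LT 180: heading 0 -> 180
  PD: pen down
  LT 90: heading 180 -> 270
  FD 12: (0,0) -> (0,-12) [heading=270, draw]
  -- iteration 2/4 --
  LT 180: heading 270 -> 90
  PD: pen down
  LT 90: heading 90 -> 180
  FD 12: (0,-12) -> (-12,-12) [heading=180, draw]
  -- iteration 3/4 --
  LT 180: heading 180 -> 0
  PD: pen down
  LT 90: heading 0 -> 90
  FD 12: (-12,-12) -> (-12,0) [heading=90, draw]
  -- iteration 4/4 --
  LT 180: heading 90 -> 270
  PD: pen down
  LT 90: heading 270 -> 0
  FD 12: (-12,0) -> (0,0) [heading=0, draw]
]
Final: pos=(0,0), heading=0, 4 segment(s) drawn
Segments drawn: 4

Answer: 4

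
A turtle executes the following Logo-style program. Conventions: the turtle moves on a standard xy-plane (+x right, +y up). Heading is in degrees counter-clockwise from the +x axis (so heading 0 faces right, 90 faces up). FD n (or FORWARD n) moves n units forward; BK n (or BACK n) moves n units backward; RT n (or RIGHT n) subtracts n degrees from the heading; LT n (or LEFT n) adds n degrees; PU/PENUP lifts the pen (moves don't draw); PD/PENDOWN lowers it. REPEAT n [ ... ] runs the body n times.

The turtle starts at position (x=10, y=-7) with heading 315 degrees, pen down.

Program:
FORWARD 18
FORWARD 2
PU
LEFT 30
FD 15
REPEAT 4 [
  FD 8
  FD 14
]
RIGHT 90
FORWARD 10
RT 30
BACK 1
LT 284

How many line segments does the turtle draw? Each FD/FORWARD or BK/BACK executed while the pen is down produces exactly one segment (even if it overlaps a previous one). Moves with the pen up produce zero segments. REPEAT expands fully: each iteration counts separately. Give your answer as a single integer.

Answer: 2

Derivation:
Executing turtle program step by step:
Start: pos=(10,-7), heading=315, pen down
FD 18: (10,-7) -> (22.728,-19.728) [heading=315, draw]
FD 2: (22.728,-19.728) -> (24.142,-21.142) [heading=315, draw]
PU: pen up
LT 30: heading 315 -> 345
FD 15: (24.142,-21.142) -> (38.631,-25.024) [heading=345, move]
REPEAT 4 [
  -- iteration 1/4 --
  FD 8: (38.631,-25.024) -> (46.358,-27.095) [heading=345, move]
  FD 14: (46.358,-27.095) -> (59.881,-30.718) [heading=345, move]
  -- iteration 2/4 --
  FD 8: (59.881,-30.718) -> (67.609,-32.789) [heading=345, move]
  FD 14: (67.609,-32.789) -> (81.132,-36.412) [heading=345, move]
  -- iteration 3/4 --
  FD 8: (81.132,-36.412) -> (88.859,-38.483) [heading=345, move]
  FD 14: (88.859,-38.483) -> (102.382,-42.106) [heading=345, move]
  -- iteration 4/4 --
  FD 8: (102.382,-42.106) -> (110.11,-44.177) [heading=345, move]
  FD 14: (110.11,-44.177) -> (123.632,-47.8) [heading=345, move]
]
RT 90: heading 345 -> 255
FD 10: (123.632,-47.8) -> (121.044,-57.46) [heading=255, move]
RT 30: heading 255 -> 225
BK 1: (121.044,-57.46) -> (121.751,-56.753) [heading=225, move]
LT 284: heading 225 -> 149
Final: pos=(121.751,-56.753), heading=149, 2 segment(s) drawn
Segments drawn: 2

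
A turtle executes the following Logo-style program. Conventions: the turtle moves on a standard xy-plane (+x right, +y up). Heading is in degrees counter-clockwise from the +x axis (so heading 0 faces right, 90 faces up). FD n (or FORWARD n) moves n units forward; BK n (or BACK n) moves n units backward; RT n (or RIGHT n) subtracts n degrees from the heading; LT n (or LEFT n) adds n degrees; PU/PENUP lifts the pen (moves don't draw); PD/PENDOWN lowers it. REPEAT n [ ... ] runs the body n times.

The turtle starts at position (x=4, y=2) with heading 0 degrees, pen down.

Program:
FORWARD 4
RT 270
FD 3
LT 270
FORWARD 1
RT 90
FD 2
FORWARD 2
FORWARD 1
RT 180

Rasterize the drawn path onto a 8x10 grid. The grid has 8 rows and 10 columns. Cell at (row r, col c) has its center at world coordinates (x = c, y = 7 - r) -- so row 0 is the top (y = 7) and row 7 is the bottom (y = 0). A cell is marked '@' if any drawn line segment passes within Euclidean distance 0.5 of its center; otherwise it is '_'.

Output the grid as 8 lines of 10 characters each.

Segment 0: (4,2) -> (8,2)
Segment 1: (8,2) -> (8,5)
Segment 2: (8,5) -> (9,5)
Segment 3: (9,5) -> (9,3)
Segment 4: (9,3) -> (9,1)
Segment 5: (9,1) -> (9,0)

Answer: __________
__________
________@@
________@@
________@@
____@@@@@@
_________@
_________@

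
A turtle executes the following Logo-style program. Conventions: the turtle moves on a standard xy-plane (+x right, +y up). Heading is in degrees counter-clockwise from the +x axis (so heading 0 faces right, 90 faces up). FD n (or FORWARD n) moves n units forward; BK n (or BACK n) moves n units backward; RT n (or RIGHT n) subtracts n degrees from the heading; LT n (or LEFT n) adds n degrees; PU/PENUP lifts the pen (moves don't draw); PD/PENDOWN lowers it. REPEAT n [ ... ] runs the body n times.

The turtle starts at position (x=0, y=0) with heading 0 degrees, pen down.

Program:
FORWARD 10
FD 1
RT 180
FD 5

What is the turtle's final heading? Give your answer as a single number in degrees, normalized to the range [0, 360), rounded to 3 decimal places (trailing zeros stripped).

Answer: 180

Derivation:
Executing turtle program step by step:
Start: pos=(0,0), heading=0, pen down
FD 10: (0,0) -> (10,0) [heading=0, draw]
FD 1: (10,0) -> (11,0) [heading=0, draw]
RT 180: heading 0 -> 180
FD 5: (11,0) -> (6,0) [heading=180, draw]
Final: pos=(6,0), heading=180, 3 segment(s) drawn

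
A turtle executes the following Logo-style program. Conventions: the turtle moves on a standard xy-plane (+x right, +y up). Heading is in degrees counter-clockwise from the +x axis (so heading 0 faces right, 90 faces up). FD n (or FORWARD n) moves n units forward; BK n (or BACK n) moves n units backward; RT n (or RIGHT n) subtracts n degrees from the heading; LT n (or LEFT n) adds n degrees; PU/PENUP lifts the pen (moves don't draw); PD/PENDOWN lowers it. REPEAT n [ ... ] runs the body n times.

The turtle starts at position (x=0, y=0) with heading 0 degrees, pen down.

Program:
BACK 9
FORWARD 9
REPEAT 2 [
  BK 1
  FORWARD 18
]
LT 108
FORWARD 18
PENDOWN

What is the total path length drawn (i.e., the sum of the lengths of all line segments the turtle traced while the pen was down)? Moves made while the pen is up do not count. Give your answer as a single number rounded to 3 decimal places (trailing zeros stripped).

Executing turtle program step by step:
Start: pos=(0,0), heading=0, pen down
BK 9: (0,0) -> (-9,0) [heading=0, draw]
FD 9: (-9,0) -> (0,0) [heading=0, draw]
REPEAT 2 [
  -- iteration 1/2 --
  BK 1: (0,0) -> (-1,0) [heading=0, draw]
  FD 18: (-1,0) -> (17,0) [heading=0, draw]
  -- iteration 2/2 --
  BK 1: (17,0) -> (16,0) [heading=0, draw]
  FD 18: (16,0) -> (34,0) [heading=0, draw]
]
LT 108: heading 0 -> 108
FD 18: (34,0) -> (28.438,17.119) [heading=108, draw]
PD: pen down
Final: pos=(28.438,17.119), heading=108, 7 segment(s) drawn

Segment lengths:
  seg 1: (0,0) -> (-9,0), length = 9
  seg 2: (-9,0) -> (0,0), length = 9
  seg 3: (0,0) -> (-1,0), length = 1
  seg 4: (-1,0) -> (17,0), length = 18
  seg 5: (17,0) -> (16,0), length = 1
  seg 6: (16,0) -> (34,0), length = 18
  seg 7: (34,0) -> (28.438,17.119), length = 18
Total = 74

Answer: 74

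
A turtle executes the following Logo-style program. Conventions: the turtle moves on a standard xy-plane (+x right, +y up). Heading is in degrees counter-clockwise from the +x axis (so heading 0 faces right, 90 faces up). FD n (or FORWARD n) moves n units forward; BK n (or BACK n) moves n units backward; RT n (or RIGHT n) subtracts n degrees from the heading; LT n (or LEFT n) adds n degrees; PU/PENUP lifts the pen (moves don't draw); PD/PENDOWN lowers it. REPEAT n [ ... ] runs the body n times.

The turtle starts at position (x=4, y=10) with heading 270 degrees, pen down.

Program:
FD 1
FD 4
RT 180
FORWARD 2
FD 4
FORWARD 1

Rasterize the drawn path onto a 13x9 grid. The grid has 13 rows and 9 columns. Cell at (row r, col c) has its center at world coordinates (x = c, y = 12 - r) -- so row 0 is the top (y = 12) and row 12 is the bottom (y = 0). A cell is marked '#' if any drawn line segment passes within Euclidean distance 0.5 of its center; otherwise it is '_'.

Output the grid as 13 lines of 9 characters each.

Segment 0: (4,10) -> (4,9)
Segment 1: (4,9) -> (4,5)
Segment 2: (4,5) -> (4,7)
Segment 3: (4,7) -> (4,11)
Segment 4: (4,11) -> (4,12)

Answer: ____#____
____#____
____#____
____#____
____#____
____#____
____#____
____#____
_________
_________
_________
_________
_________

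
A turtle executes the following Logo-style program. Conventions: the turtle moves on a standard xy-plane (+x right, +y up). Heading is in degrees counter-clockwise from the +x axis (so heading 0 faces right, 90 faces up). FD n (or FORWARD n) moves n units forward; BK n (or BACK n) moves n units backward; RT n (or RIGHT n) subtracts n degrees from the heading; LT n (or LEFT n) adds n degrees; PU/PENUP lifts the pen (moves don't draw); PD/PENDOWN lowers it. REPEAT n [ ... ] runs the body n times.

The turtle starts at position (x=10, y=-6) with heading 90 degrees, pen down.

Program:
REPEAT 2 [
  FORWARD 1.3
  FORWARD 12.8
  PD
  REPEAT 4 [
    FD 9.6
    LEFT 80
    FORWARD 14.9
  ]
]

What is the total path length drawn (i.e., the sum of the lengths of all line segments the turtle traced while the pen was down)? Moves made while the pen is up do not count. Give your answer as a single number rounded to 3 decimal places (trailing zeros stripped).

Executing turtle program step by step:
Start: pos=(10,-6), heading=90, pen down
REPEAT 2 [
  -- iteration 1/2 --
  FD 1.3: (10,-6) -> (10,-4.7) [heading=90, draw]
  FD 12.8: (10,-4.7) -> (10,8.1) [heading=90, draw]
  PD: pen down
  REPEAT 4 [
    -- iteration 1/4 --
    FD 9.6: (10,8.1) -> (10,17.7) [heading=90, draw]
    LT 80: heading 90 -> 170
    FD 14.9: (10,17.7) -> (-4.674,20.287) [heading=170, draw]
    -- iteration 2/4 --
    FD 9.6: (-4.674,20.287) -> (-14.128,21.954) [heading=170, draw]
    LT 80: heading 170 -> 250
    FD 14.9: (-14.128,21.954) -> (-19.224,7.953) [heading=250, draw]
    -- iteration 3/4 --
    FD 9.6: (-19.224,7.953) -> (-22.507,-1.068) [heading=250, draw]
    LT 80: heading 250 -> 330
    FD 14.9: (-22.507,-1.068) -> (-9.604,-8.518) [heading=330, draw]
    -- iteration 4/4 --
    FD 9.6: (-9.604,-8.518) -> (-1.29,-13.318) [heading=330, draw]
    LT 80: heading 330 -> 50
    FD 14.9: (-1.29,-13.318) -> (8.288,-1.904) [heading=50, draw]
  ]
  -- iteration 2/2 --
  FD 1.3: (8.288,-1.904) -> (9.123,-0.908) [heading=50, draw]
  FD 12.8: (9.123,-0.908) -> (17.351,8.897) [heading=50, draw]
  PD: pen down
  REPEAT 4 [
    -- iteration 1/4 --
    FD 9.6: (17.351,8.897) -> (23.522,16.251) [heading=50, draw]
    LT 80: heading 50 -> 130
    FD 14.9: (23.522,16.251) -> (13.944,27.665) [heading=130, draw]
    -- iteration 2/4 --
    FD 9.6: (13.944,27.665) -> (7.774,35.019) [heading=130, draw]
    LT 80: heading 130 -> 210
    FD 14.9: (7.774,35.019) -> (-5.13,27.569) [heading=210, draw]
    -- iteration 3/4 --
    FD 9.6: (-5.13,27.569) -> (-13.444,22.769) [heading=210, draw]
    LT 80: heading 210 -> 290
    FD 14.9: (-13.444,22.769) -> (-8.348,8.768) [heading=290, draw]
    -- iteration 4/4 --
    FD 9.6: (-8.348,8.768) -> (-5.064,-0.253) [heading=290, draw]
    LT 80: heading 290 -> 10
    FD 14.9: (-5.064,-0.253) -> (9.609,2.334) [heading=10, draw]
  ]
]
Final: pos=(9.609,2.334), heading=10, 20 segment(s) drawn

Segment lengths:
  seg 1: (10,-6) -> (10,-4.7), length = 1.3
  seg 2: (10,-4.7) -> (10,8.1), length = 12.8
  seg 3: (10,8.1) -> (10,17.7), length = 9.6
  seg 4: (10,17.7) -> (-4.674,20.287), length = 14.9
  seg 5: (-4.674,20.287) -> (-14.128,21.954), length = 9.6
  seg 6: (-14.128,21.954) -> (-19.224,7.953), length = 14.9
  seg 7: (-19.224,7.953) -> (-22.507,-1.068), length = 9.6
  seg 8: (-22.507,-1.068) -> (-9.604,-8.518), length = 14.9
  seg 9: (-9.604,-8.518) -> (-1.29,-13.318), length = 9.6
  seg 10: (-1.29,-13.318) -> (8.288,-1.904), length = 14.9
  seg 11: (8.288,-1.904) -> (9.123,-0.908), length = 1.3
  seg 12: (9.123,-0.908) -> (17.351,8.897), length = 12.8
  seg 13: (17.351,8.897) -> (23.522,16.251), length = 9.6
  seg 14: (23.522,16.251) -> (13.944,27.665), length = 14.9
  seg 15: (13.944,27.665) -> (7.774,35.019), length = 9.6
  seg 16: (7.774,35.019) -> (-5.13,27.569), length = 14.9
  seg 17: (-5.13,27.569) -> (-13.444,22.769), length = 9.6
  seg 18: (-13.444,22.769) -> (-8.348,8.768), length = 14.9
  seg 19: (-8.348,8.768) -> (-5.064,-0.253), length = 9.6
  seg 20: (-5.064,-0.253) -> (9.609,2.334), length = 14.9
Total = 224.2

Answer: 224.2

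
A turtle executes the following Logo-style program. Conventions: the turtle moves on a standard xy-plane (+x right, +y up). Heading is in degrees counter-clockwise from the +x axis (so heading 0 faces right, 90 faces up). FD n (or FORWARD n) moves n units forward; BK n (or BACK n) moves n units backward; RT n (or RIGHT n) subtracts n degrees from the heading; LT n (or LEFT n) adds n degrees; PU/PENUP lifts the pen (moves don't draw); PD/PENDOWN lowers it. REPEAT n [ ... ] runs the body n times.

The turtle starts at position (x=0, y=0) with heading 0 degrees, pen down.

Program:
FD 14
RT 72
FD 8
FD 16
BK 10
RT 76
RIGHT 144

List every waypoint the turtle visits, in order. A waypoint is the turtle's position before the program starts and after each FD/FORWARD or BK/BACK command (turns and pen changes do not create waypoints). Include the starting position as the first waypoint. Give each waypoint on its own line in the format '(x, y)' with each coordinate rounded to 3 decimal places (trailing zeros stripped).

Answer: (0, 0)
(14, 0)
(16.472, -7.608)
(21.416, -22.825)
(18.326, -13.315)

Derivation:
Executing turtle program step by step:
Start: pos=(0,0), heading=0, pen down
FD 14: (0,0) -> (14,0) [heading=0, draw]
RT 72: heading 0 -> 288
FD 8: (14,0) -> (16.472,-7.608) [heading=288, draw]
FD 16: (16.472,-7.608) -> (21.416,-22.825) [heading=288, draw]
BK 10: (21.416,-22.825) -> (18.326,-13.315) [heading=288, draw]
RT 76: heading 288 -> 212
RT 144: heading 212 -> 68
Final: pos=(18.326,-13.315), heading=68, 4 segment(s) drawn
Waypoints (5 total):
(0, 0)
(14, 0)
(16.472, -7.608)
(21.416, -22.825)
(18.326, -13.315)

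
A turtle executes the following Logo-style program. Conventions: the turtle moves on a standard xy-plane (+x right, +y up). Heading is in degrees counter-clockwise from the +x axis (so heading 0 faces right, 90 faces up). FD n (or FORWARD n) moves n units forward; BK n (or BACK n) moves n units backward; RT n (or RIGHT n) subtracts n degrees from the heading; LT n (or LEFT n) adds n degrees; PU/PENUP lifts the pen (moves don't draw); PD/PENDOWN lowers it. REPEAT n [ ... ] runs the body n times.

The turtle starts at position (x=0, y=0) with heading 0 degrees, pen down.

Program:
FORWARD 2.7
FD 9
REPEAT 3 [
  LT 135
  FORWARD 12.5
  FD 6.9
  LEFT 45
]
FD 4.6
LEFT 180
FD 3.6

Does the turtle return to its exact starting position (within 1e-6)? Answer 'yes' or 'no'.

Executing turtle program step by step:
Start: pos=(0,0), heading=0, pen down
FD 2.7: (0,0) -> (2.7,0) [heading=0, draw]
FD 9: (2.7,0) -> (11.7,0) [heading=0, draw]
REPEAT 3 [
  -- iteration 1/3 --
  LT 135: heading 0 -> 135
  FD 12.5: (11.7,0) -> (2.861,8.839) [heading=135, draw]
  FD 6.9: (2.861,8.839) -> (-2.018,13.718) [heading=135, draw]
  LT 45: heading 135 -> 180
  -- iteration 2/3 --
  LT 135: heading 180 -> 315
  FD 12.5: (-2.018,13.718) -> (6.821,4.879) [heading=315, draw]
  FD 6.9: (6.821,4.879) -> (11.7,0) [heading=315, draw]
  LT 45: heading 315 -> 0
  -- iteration 3/3 --
  LT 135: heading 0 -> 135
  FD 12.5: (11.7,0) -> (2.861,8.839) [heading=135, draw]
  FD 6.9: (2.861,8.839) -> (-2.018,13.718) [heading=135, draw]
  LT 45: heading 135 -> 180
]
FD 4.6: (-2.018,13.718) -> (-6.618,13.718) [heading=180, draw]
LT 180: heading 180 -> 0
FD 3.6: (-6.618,13.718) -> (-3.018,13.718) [heading=0, draw]
Final: pos=(-3.018,13.718), heading=0, 10 segment(s) drawn

Start position: (0, 0)
Final position: (-3.018, 13.718)
Distance = 14.046; >= 1e-6 -> NOT closed

Answer: no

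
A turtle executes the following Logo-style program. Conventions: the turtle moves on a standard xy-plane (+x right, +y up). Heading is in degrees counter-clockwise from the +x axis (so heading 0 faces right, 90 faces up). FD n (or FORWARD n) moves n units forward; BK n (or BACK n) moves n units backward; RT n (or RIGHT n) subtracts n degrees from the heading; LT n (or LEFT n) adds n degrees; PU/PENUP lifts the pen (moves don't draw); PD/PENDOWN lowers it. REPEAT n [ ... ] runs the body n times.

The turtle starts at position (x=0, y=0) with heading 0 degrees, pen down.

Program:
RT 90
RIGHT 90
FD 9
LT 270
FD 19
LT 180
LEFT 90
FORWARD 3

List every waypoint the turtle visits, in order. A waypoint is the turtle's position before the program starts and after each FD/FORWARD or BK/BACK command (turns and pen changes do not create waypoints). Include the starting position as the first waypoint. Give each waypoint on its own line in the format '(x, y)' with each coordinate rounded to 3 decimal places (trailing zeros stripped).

Executing turtle program step by step:
Start: pos=(0,0), heading=0, pen down
RT 90: heading 0 -> 270
RT 90: heading 270 -> 180
FD 9: (0,0) -> (-9,0) [heading=180, draw]
LT 270: heading 180 -> 90
FD 19: (-9,0) -> (-9,19) [heading=90, draw]
LT 180: heading 90 -> 270
LT 90: heading 270 -> 0
FD 3: (-9,19) -> (-6,19) [heading=0, draw]
Final: pos=(-6,19), heading=0, 3 segment(s) drawn
Waypoints (4 total):
(0, 0)
(-9, 0)
(-9, 19)
(-6, 19)

Answer: (0, 0)
(-9, 0)
(-9, 19)
(-6, 19)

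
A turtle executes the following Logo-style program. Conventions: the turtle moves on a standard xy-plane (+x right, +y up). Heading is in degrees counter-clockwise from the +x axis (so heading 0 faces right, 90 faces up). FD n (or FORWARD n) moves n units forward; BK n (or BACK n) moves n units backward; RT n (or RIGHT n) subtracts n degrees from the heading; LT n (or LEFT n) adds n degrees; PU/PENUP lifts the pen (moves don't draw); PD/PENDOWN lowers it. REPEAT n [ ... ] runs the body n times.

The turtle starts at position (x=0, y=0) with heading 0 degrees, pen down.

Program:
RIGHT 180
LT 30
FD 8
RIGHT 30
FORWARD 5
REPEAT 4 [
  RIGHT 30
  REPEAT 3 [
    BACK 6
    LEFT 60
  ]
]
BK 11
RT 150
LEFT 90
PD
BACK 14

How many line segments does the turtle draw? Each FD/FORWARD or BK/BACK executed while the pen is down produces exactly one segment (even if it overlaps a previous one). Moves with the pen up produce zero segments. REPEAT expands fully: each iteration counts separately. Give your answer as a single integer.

Answer: 16

Derivation:
Executing turtle program step by step:
Start: pos=(0,0), heading=0, pen down
RT 180: heading 0 -> 180
LT 30: heading 180 -> 210
FD 8: (0,0) -> (-6.928,-4) [heading=210, draw]
RT 30: heading 210 -> 180
FD 5: (-6.928,-4) -> (-11.928,-4) [heading=180, draw]
REPEAT 4 [
  -- iteration 1/4 --
  RT 30: heading 180 -> 150
  REPEAT 3 [
    -- iteration 1/3 --
    BK 6: (-11.928,-4) -> (-6.732,-7) [heading=150, draw]
    LT 60: heading 150 -> 210
    -- iteration 2/3 --
    BK 6: (-6.732,-7) -> (-1.536,-4) [heading=210, draw]
    LT 60: heading 210 -> 270
    -- iteration 3/3 --
    BK 6: (-1.536,-4) -> (-1.536,2) [heading=270, draw]
    LT 60: heading 270 -> 330
  ]
  -- iteration 2/4 --
  RT 30: heading 330 -> 300
  REPEAT 3 [
    -- iteration 1/3 --
    BK 6: (-1.536,2) -> (-4.536,7.196) [heading=300, draw]
    LT 60: heading 300 -> 0
    -- iteration 2/3 --
    BK 6: (-4.536,7.196) -> (-10.536,7.196) [heading=0, draw]
    LT 60: heading 0 -> 60
    -- iteration 3/3 --
    BK 6: (-10.536,7.196) -> (-13.536,2) [heading=60, draw]
    LT 60: heading 60 -> 120
  ]
  -- iteration 3/4 --
  RT 30: heading 120 -> 90
  REPEAT 3 [
    -- iteration 1/3 --
    BK 6: (-13.536,2) -> (-13.536,-4) [heading=90, draw]
    LT 60: heading 90 -> 150
    -- iteration 2/3 --
    BK 6: (-13.536,-4) -> (-8.34,-7) [heading=150, draw]
    LT 60: heading 150 -> 210
    -- iteration 3/3 --
    BK 6: (-8.34,-7) -> (-3.144,-4) [heading=210, draw]
    LT 60: heading 210 -> 270
  ]
  -- iteration 4/4 --
  RT 30: heading 270 -> 240
  REPEAT 3 [
    -- iteration 1/3 --
    BK 6: (-3.144,-4) -> (-0.144,1.196) [heading=240, draw]
    LT 60: heading 240 -> 300
    -- iteration 2/3 --
    BK 6: (-0.144,1.196) -> (-3.144,6.392) [heading=300, draw]
    LT 60: heading 300 -> 0
    -- iteration 3/3 --
    BK 6: (-3.144,6.392) -> (-9.144,6.392) [heading=0, draw]
    LT 60: heading 0 -> 60
  ]
]
BK 11: (-9.144,6.392) -> (-14.644,-3.134) [heading=60, draw]
RT 150: heading 60 -> 270
LT 90: heading 270 -> 0
PD: pen down
BK 14: (-14.644,-3.134) -> (-28.644,-3.134) [heading=0, draw]
Final: pos=(-28.644,-3.134), heading=0, 16 segment(s) drawn
Segments drawn: 16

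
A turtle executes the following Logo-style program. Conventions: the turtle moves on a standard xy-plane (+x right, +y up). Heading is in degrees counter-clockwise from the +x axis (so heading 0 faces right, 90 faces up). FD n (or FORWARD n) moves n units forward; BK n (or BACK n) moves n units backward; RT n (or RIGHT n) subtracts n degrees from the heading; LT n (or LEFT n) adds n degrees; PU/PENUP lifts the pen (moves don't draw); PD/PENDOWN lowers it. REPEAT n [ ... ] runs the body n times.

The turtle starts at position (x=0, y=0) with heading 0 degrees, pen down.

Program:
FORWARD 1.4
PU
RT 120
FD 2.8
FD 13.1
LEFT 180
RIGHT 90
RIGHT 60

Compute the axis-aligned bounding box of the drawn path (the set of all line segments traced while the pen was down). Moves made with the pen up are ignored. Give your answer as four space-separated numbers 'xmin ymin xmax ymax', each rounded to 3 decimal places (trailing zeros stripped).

Answer: 0 0 1.4 0

Derivation:
Executing turtle program step by step:
Start: pos=(0,0), heading=0, pen down
FD 1.4: (0,0) -> (1.4,0) [heading=0, draw]
PU: pen up
RT 120: heading 0 -> 240
FD 2.8: (1.4,0) -> (0,-2.425) [heading=240, move]
FD 13.1: (0,-2.425) -> (-6.55,-13.77) [heading=240, move]
LT 180: heading 240 -> 60
RT 90: heading 60 -> 330
RT 60: heading 330 -> 270
Final: pos=(-6.55,-13.77), heading=270, 1 segment(s) drawn

Segment endpoints: x in {0, 1.4}, y in {0}
xmin=0, ymin=0, xmax=1.4, ymax=0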